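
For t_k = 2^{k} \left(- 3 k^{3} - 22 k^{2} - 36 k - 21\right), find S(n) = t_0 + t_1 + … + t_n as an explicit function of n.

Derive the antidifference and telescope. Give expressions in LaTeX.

Step 1: r(k) = 2*(3*k**3 + 31*k**2 + 89*k + 82)/(3*k**3 + 22*k**2 + 36*k + 21).
Factor: A=2; B=1; C=k**3 + 22*k**2/3 + 12*k + 7.
Need (2)·f(k+1) − (1)·f(k) = k**3 + 22*k**2/3 + 12*k + 7.
From deg A=0, deg B=0, deg C=3: d=3.
Match coefficients ⇒ f(k) = (3*k**3 + 4*k**2 + 2*k + 3)/3.
Certificate R = B(k−1)f/C = (3*k**3 + 4*k**2 + 2*k + 3)/(3*k**3 + 22*k**2 + 36*k + 21) gives s_k = 2**k*(-3*k**3 - 4*k**2 - 2*k - 3).
Verify: 2**k*(-3*k**3 - 22*k**2 - 36*k - 21) matches t_k.
Telescope: S(n) = s_(n+1) − s_(0) = 2**(n + 1)*(-3*n**3 - 13*n**2 - 19*n - 12) − (-3) = -6*2**n*n**3 - 26*2**n*n**2 - 38*2**n*n - 24*2**n + 3.

S(n) = - 6 \cdot 2^{n} n^{3} - 26 \cdot 2^{n} n^{2} - 38 \cdot 2^{n} n - 24 \cdot 2^{n} + 3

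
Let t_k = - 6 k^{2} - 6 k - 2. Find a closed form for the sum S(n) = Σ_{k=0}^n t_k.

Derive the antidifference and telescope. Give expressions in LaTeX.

S(n) = - 2 n^{3} - 6 n^{2} - 6 n - 2

Ratio r(k) = (3*k**2 + 9*k + 7)/(3*k**2 + 3*k + 1).
Normal form (A,B,C) = (1, 1, k**2 + k + 1/3).
Solve (1)·f(k+1) − (1)·f(k) = k**2 + k + 1/3.
deg f ≤ 3 (via 0,0,2).
Coefficient equations give f(k) = k**3/3.
Get s_k = R·t_k = -2*k**3 with R(k) = B(k−1)f(k)/C(k) = k**3/(3*k**2 + 3*k + 1).
Check: Δs_k = 2*k**3 - 2*(k + 1)**3. ✓
Evaluate: s_(n+1) = -2*n**3 - 6*n**2 - 6*n - 2; subtract s_(0) = 0 ⇒ S(n) = -2*n**3 - 6*n**2 - 6*n - 2.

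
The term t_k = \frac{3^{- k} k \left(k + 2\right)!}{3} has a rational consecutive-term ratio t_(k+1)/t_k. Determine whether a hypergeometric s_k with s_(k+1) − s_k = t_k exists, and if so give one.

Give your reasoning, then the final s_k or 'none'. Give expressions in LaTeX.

Compute t_(k+1)/t_k: get (k + 1)*(k + 3)/(3*k).
Factor: A=k/3 + 1; B=1; C=k.
Set up (k/3 + 1)·f(k+1) − (1)·f(k) − (k) = 0.
Degrees (1,0,1) ⇒ d ≤ 0.
Solve for f: f(k) = 3 (degree 0 ≤ 0).
So s_k = (B(k−1)f/C)·t_k = (3/k)·t_k = factorial(k + 2)/3**k.
Check: Δs_k = k*factorial(k + 2)/(3*3**k). ✓

s_k = 3^{- k} \left(k + 2\right)!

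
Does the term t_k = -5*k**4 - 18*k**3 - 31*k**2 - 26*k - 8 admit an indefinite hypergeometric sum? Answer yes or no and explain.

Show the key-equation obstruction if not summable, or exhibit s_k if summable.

Yes. s_k = k**2*(-k**3 - 2*k**2 - 3*k - 2).

t_(k+1)/t_k = (5*k**4 + 38*k**3 + 115*k**2 + 162*k + 88)/(5*k**4 + 18*k**3 + 31*k**2 + 26*k + 8).
Normal form (A,B,C) = (1, 1, k**4 + 18*k**3/5 + 31*k**2/5 + 26*k/5 + 8/5).
f must satisfy (1)·f(k+1) − (1)·f(k) = k**4 + 18*k**3/5 + 31*k**2/5 + 26*k/5 + 8/5.
Bound: deg f ≤ 5.
A polynomial solution: f(k) = k**2*(k + 1)*(k**2 + k + 2)/5.
So s_k = (B(k−1)f/C)·t_k = (k**2*(k**2 + k + 2)/(5*k**3 + 13*k**2 + 18*k + 8))·t_k = k**2*(-k**3 - 2*k**2 - 3*k - 2).
s_(k+1) − s_k = -5*k**4 - 18*k**3 - 31*k**2 - 26*k - 8 = t_k.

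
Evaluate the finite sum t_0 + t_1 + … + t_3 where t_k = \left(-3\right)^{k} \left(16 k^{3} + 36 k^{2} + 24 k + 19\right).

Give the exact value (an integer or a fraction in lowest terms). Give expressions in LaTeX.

Σ = -20084

Ratio r(k) = 3*(-16*k**3 - 84*k**2 - 144*k - 95)/(16*k**3 + 36*k**2 + 24*k + 19).
Normal form (A,B,C) = (-3, 1, k**3 + 9*k**2/4 + 3*k/2 + 19/16).
Set up (-3)·f(k+1) − (1)·f(k) − (k**3 + 9*k**2/4 + 3*k/2 + 19/16) = 0.
Degrees (0,0,3) ⇒ d ≤ 3.
Match coefficients ⇒ f(k) = -(4*k**3 - 3*k + 4)/16.
R(k) = B(k−1)·f(k)/C(k) = -(4*k**3 - 3*k + 4)/(16*k**3 + 36*k**2 + 24*k + 19); s_k = R·t_k = (-3)**k*(-4*k**3 + 3*k - 4).
Verify: (-3)**k*(16*k**3 + 36*k**2 + 24*k + 19) matches t_k.
Σ_(k=0)^(3) t_k = s_(4) − s_(0) = -20088 − (-4) = -20084.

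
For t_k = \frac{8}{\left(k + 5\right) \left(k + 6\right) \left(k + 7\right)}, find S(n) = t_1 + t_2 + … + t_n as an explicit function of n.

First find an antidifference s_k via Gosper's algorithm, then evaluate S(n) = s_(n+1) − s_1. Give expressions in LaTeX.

The ratio is (k + 5)/(k + 8).
Gosper form: A/B · C(k+1)/C(k) with A=k + 5, B=k + 8, C=1.
Solve (k + 5)·f(k+1) − (k + 7)·f(k) = 1.
Degrees (1,1,0) ⇒ d ≤ 2.
Solving with deg f ≤ 2: f(k) = k*(k + 11)/60.
So s_k = (B(k−1)f/C)·t_k = (k*(k + 7)*(k + 11)/60)·t_k = 2*k*(k + 11)/(15*(k + 5)*(k + 6)).
Verify: 8/(k**3 + 18*k**2 + 107*k + 210) matches t_k.
Evaluate: s_(n+1) = 2*(n**2 + 13*n + 12)/(15*(n**2 + 13*n + 42)); subtract s_(1) = 4/105 ⇒ S(n) = 2*n*(n + 13)/(21*(n**2 + 13*n + 42)).

S(n) = \frac{2 n \left(n + 13\right)}{21 \left(n^{2} + 13 n + 42\right)}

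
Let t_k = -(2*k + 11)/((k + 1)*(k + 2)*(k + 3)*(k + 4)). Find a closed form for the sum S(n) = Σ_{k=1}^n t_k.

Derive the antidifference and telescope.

S(n) = n*(-5*n**2 - 45*n - 106)/(24*(n**3 + 9*n**2 + 26*n + 24))

The ratio is (k + 1)*(2*k + 13)/((k + 5)*(2*k + 11)).
Gosper form: A/B · C(k+1)/C(k) with A=k + 1, B=k + 5, C=k + 11/2.
Need (k + 1)·f(k+1) − (k + 4)·f(k) = k + 11/2.
Degrees (1,1,1) ⇒ d ≤ 3.
Coefficient equations give f(k) = k*(2*k**2 + 12*k + 19)/6.
Certificate R = B(k−1)f/C = k*(k + 4)*(2*k**2 + 12*k + 19)/(3*(2*k + 11)) gives s_k = k*(-2*k**2 - 12*k - 19)/(3*(k + 1)*(k + 2)*(k + 3)).
s_(k+1) − s_k = (-2*k - 11)/(k**4 + 10*k**3 + 35*k**2 + 50*k + 24) = t_k.
Evaluate: s_(n+1) = (-2*n**3 - 18*n**2 - 49*n - 33)/(3*(n**3 + 9*n**2 + 26*n + 24)); subtract s_(1) = -11/24 ⇒ S(n) = n*(-5*n**2 - 45*n - 106)/(24*(n**3 + 9*n**2 + 26*n + 24)).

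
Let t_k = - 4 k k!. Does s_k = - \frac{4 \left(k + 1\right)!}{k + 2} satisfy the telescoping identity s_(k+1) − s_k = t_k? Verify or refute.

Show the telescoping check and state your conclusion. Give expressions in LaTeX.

s_(k+1) = -4*factorial(k + 2)/(k + 3)
s_(k+1) − s_k = -4*(k**2 + 3*k + 1)*factorial(k + 1)/((k + 2)*(k + 3))
(s_(k+1) − s_k) − t_k = 4*(k**2 + 2*k - 1)*factorial(k)/((k + 2)*(k + 3))

Invalid: residual \frac{4 \left(k^{2} + 2 k - 1\right) k!}{\left(k + 2\right) \left(k + 3\right)} ≠ 0.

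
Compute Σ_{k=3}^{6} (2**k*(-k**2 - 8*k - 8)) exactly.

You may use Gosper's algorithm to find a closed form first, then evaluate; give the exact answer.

Step 1: r(k) = 2*(k**2 + 10*k + 17)/(k**2 + 8*k + 8).
A = 2, B = 1, C = k**2 + 8*k + 8.
Set up (2)·f(k+1) − (1)·f(k) − (k**2 + 8*k + 8) = 0.
deg f ≤ 2 (via 0,0,2).
Coefficient equations give f(k) = k**2 + 4*k - 2.
Certificate R = B(k−1)f/C = (k**2 + 4*k - 2)/(k**2 + 8*k + 8) gives s_k = 2**k*(-k**2 - 4*k + 2).
Verify: 2**k*(-k**2 - 8*k - 8) matches t_k.
Sum = s_(7) − s_(3); s_(7) = -9600, s_(3) = -152 ⇒ -9448.

Σ = -9448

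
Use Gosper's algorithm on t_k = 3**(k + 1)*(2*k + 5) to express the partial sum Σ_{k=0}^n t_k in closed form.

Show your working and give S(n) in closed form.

Compute t_(k+1)/t_k: get 3*(2*k + 7)/(2*k + 5).
So A=3 and B=1, with C=k + 5/2.
Need (3)·f(k+1) − (1)·f(k) = k + 5/2.
d = 1 from the (0,0,1) case.
Match coefficients ⇒ f(k) = (k + 1)/2.
R(k) = B(k−1)·f(k)/C(k) = (k + 1)/(2*k + 5); s_k = R·t_k = 3**(k + 1)*(k + 1).
s_(k+1) − s_k = 3**(k + 1)*(2*k + 5) = t_k.
s_(n+1) = 3**(n + 2)*(n + 2) and s_(0) = 3, so S(n) = 9*3**n*n + 18*3**n - 3.

S(n) = 9*3**n*n + 18*3**n - 3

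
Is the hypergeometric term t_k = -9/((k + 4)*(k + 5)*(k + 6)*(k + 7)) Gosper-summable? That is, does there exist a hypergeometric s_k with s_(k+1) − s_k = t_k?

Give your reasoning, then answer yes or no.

Step 1: r(k) = (k + 4)/(k + 8).
Take A(k)=k + 4, B(k)=k + 8, C(k)=1.
Key eq: (k + 4)·f(k+1) = (k + 7)·f(k) + (1).
deg f ≤ 3 (via 1,1,0).
A polynomial solution: f(k) = k*(k**2 + 15*k + 74)/360.
Get s_k = R·t_k = k*(-k**2 - 15*k - 74)/(40*(k + 4)*(k + 5)*(k + 6)) with R(k) = B(k−1)f(k)/C(k) = k*(k + 7)*(k**2 + 15*k + 74)/360.
Verify: -9/(k**4 + 22*k**3 + 179*k**2 + 638*k + 840) matches t_k.

Yes. s_k = k*(-k**2 - 15*k - 74)/(40*(k + 4)*(k + 5)*(k + 6)).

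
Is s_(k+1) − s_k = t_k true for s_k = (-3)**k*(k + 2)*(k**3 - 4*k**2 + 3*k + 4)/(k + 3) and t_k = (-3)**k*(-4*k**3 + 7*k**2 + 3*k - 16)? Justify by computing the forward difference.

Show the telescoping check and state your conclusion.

Invalid: residual (-3)**k*(4*k**4 + 6*k**3 - 28*k**2 + 10*k + 52)/(k**2 + 7*k + 12) ≠ 0.

s_(k+1) = (-3)**(k + 1)*(k**4 + 2*k**3 - 5*k**2 - 2*k + 12)/(k + 4)
s_(k+1) − s_k = (-3)**k*(-4*k**5 - 17*k**4 + 10*k**3 + 61*k**2 - 66*k - 140)/(k**2 + 7*k + 12)
(s_(k+1) − s_k) − t_k = (-3)**k*(4*k**4 + 6*k**3 - 28*k**2 + 10*k + 52)/(k**2 + 7*k + 12)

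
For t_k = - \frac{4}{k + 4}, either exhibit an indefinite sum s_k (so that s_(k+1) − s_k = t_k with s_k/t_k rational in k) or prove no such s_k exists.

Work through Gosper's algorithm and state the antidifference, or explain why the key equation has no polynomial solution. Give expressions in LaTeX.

Step 1: r(k) = (k + 4)/(k + 5).
A = k + 4, B = k + 5, C = 1.
Solve (k + 4)·f(k+1) − (k + 4)·f(k) = 1.
Degrees (1,1,0) ⇒ d ≤ 0.
f = c0 ⇒ A·f(k+1) − B(k−1)·f(k) − C = -1. The system {-1 = 0} is inconsistent; no antidifference.

no hypergeometric antidifference exists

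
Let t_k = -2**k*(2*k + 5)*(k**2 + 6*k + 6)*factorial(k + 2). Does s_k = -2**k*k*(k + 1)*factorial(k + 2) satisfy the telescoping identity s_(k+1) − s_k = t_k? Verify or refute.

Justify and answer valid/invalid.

Invalid: residual 3*2**k*(k + 2)*(2*k + 3)*factorial(k + 2) ≠ 0.

s_(k+1) = -2**(k + 1)*(k + 1)*(k + 2)*factorial(k + 3)
s_(k+1) − s_k = -2**k*(k + 1)*(2*k**2 + 9*k + 12)*factorial(k + 2)
(s_(k+1) − s_k) − t_k = 3*2**k*(k + 2)*(2*k + 3)*factorial(k + 2)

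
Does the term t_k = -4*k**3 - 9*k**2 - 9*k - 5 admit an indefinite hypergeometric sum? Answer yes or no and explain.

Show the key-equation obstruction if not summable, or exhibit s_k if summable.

Yes. s_k = k*(-k**3 - k**2 - k - 2).

Step 1: r(k) = (4*k**3 + 21*k**2 + 39*k + 27)/(4*k**3 + 9*k**2 + 9*k + 5).
Factor: A=1; B=1; C=k**3 + 9*k**2/4 + 9*k/4 + 5/4.
Need (1)·f(k+1) − (1)·f(k) = k**3 + 9*k**2/4 + 9*k/4 + 5/4.
Bound: deg f ≤ 4.
Coefficient equations give f(k) = k*(k**3 + k**2 + k + 2)/4.
Certificate R = B(k−1)f/C = k*(k**3 + k**2 + k + 2)/((4*k + 5)*(k**2 + k + 1)) gives s_k = k*(-k**3 - k**2 - k - 2).
s_(k+1) − s_k = -4*k**3 - 9*k**2 - 9*k - 5 = t_k.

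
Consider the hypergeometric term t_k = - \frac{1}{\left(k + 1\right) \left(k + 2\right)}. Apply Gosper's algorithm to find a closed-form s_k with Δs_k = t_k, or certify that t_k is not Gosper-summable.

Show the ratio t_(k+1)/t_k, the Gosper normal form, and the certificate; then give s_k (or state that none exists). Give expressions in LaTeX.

Step 1: r(k) = (k + 1)/(k + 3).
Take A(k)=k + 1, B(k)=k + 3, C(k)=1.
f must satisfy (k + 1)·f(k+1) − (k + 2)·f(k) = 1.
From deg A=1, deg B=1, deg C=0: d=1.
Solve for f: f(k) = k (degree 1 ≤ 1).
Get s_k = R·t_k = -k/(k + 1) with R(k) = B(k−1)f(k)/C(k) = k*(k + 2).
Verify: -1/(k**2 + 3*k + 2) matches t_k.

s_k = - \frac{k}{k + 1}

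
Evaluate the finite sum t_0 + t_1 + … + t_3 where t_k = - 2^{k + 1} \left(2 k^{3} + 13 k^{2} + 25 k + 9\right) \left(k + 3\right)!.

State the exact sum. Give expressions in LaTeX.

Compute t_(k+1)/t_k: get 2*(2*k**4 + 27*k**3 + 133*k**2 + 277*k + 196)/(2*k**3 + 13*k**2 + 25*k + 9).
Normal form (A,B,C) = (2*k + 8, 1, k**3 + 13*k**2/2 + 25*k/2 + 9/2).
Set up (2*k + 8)·f(k+1) − (1)·f(k) − (k**3 + 13*k**2/2 + 25*k/2 + 9/2) = 0.
d = 2 from the (1,0,3) case.
Coefficient equations give f(k) = (k**2 + k - 1)/2.
Certificate R = B(k−1)f/C = (k**2 + k - 1)/(2*k**3 + 13*k**2 + 25*k + 9) gives s_k = -2**(k + 1)*(k**2 + k - 1)*factorial(k + 3).
Δs = -2**(k + 1)*(2*k**3 + 13*k**2 + 25*k + 9)*factorial(k + 3), as required.
Evaluate s at k=4 and k=0: -3064320 and 12; difference -3064332.

Σ = -3064332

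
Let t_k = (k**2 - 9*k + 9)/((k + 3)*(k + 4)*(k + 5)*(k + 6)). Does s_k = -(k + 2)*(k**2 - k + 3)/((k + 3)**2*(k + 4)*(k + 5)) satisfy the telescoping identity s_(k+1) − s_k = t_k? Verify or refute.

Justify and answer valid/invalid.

s_(k+1) = -(k + 3)*(-k + (k + 1)**2 + 2)/((k + 4)**2*(k + 5)*(k + 6))
s_(k+1) − s_k = ((k + 2)*(k + 4)*(k + 6)*(k**2 - k + 3) - (k + 3)**3*(-k + (k + 1)**2 + 2))/((k + 3)**2*(k + 4)**2*(k + 5)*(k + 6))
(s_(k+1) − s_k) − t_k = (-2*k**3 + k**2 + 21*k - 45)/(k**6 + 25*k**5 + 257*k**4 + 1391*k**3 + 4182*k**2 + 6624*k + 4320)

Invalid: residual (-2*k**3 + k**2 + 21*k - 45)/(k**6 + 25*k**5 + 257*k**4 + 1391*k**3 + 4182*k**2 + 6624*k + 4320) ≠ 0.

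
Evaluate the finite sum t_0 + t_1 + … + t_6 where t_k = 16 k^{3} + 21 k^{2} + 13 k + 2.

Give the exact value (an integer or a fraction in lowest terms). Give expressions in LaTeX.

t_(k+1)/t_k = (16*k**3 + 69*k**2 + 103*k + 52)/(16*k**3 + 21*k**2 + 13*k + 2).
Take A(k)=1, B(k)=1, C(k)=k**3 + 21*k**2/16 + 13*k/16 + 1/8.
Set up (1)·f(k+1) − (1)·f(k) − (k**3 + 21*k**2/16 + 13*k/16 + 1/8) = 0.
d = 4 from the (0,0,3) case.
Coefficient equations give f(k) = k*(4*k**3 - k**2 - 1)/16.
Then R = B(k−1)f/C = k*(4*k**3 - k**2 - 1)/(16*k**3 + 21*k**2 + 13*k + 2), so s_k = R(k)·t_k = 4*k**4 - k**3 - k.
Δs = 16*k**3 + 21*k**2 + 13*k + 2, as required.
Sum = s_(7) − s_(0); s_(7) = 9254, s_(0) = 0 ⇒ 9254.

Σ = 9254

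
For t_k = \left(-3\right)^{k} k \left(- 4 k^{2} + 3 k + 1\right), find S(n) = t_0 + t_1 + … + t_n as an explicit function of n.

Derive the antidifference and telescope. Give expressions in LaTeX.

Ratio r(k) = 3*(-4*k**2 - 9*k - 5)/(4*k**2 - 3*k - 1).
So A=-3 and B=1, with C=k**3 - 3*k**2/4 - k/4.
Need (-3)·f(k+1) − (1)·f(k) = k**3 - 3*k**2/4 - k/4.
d = 3 from the (0,0,3) case.
Solving with deg f ≤ 3: f(k) = -k*(k - 2)*(k - 1)/4.
Then R = B(k−1)f/C = -(k - 2)/(4*k + 1), so s_k = R(k)·t_k = (-3)**k*k*(k**2 - 3*k + 2).
s_(k+1) − s_k = (-3)**k*k*(-4*k**2 + 3*k + 1) = t_k.
s_(n+1) = 3*(-3)**n*n*(1 - n**2) and s_(0) = 0, so S(n) = 3*(-3)**n*n*(1 - n**2).

S(n) = 3 \left(-3\right)^{n} n \left(1 - n^{2}\right)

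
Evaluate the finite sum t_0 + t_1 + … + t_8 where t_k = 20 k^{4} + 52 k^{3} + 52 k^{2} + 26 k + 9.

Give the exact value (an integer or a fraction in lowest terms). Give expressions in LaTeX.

Σ = 254457

Step 1: r(k) = (20*k**4 + 132*k**3 + 328*k**2 + 366*k + 159)/(20*k**4 + 52*k**3 + 52*k**2 + 26*k + 9).
Factor: A=1; B=1; C=k**4 + 13*k**3/5 + 13*k**2/5 + 13*k/10 + 9/20.
Need (1)·f(k+1) − (1)·f(k) = k**4 + 13*k**3/5 + 13*k**2/5 + 13*k/10 + 9/20.
Bound: deg f ≤ 5.
Solving with deg f ≤ 5: f(k) = k*(4*k**4 + 3*k**3 - 2*k**2 + 4)/20.
R(k) = B(k−1)·f(k)/C(k) = k*(4*k**4 + 3*k**3 - 2*k**2 + 4)/(20*k**4 + 52*k**3 + 52*k**2 + 26*k + 9); s_k = R·t_k = k*(4*k**4 + 3*k**3 - 2*k**2 + 4).
s_(k+1) − s_k = 20*k**4 + 52*k**3 + 52*k**2 + 26*k + 9 = t_k.
Evaluate s at k=9 and k=0: 254457 and 0; difference 254457.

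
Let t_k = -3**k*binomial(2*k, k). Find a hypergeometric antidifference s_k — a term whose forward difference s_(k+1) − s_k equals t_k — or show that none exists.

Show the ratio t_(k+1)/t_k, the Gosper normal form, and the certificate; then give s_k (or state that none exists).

t_(k+1)/t_k = 6*(2*k + 1)/(k + 1).
A = 12*k + 6, B = k + 1, C = 1.
f must satisfy (12*k + 6)·f(k+1) − (k)·f(k) = 1.
deg f ≤ -1 (via 1,1,0).
Bound -1 < 0, so the key equation has no polynomial solution.

none (Gosper's algorithm certifies no s_k)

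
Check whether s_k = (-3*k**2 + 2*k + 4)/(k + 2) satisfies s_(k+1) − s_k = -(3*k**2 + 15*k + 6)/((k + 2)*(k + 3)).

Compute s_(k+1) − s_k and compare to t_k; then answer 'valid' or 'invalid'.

s_(k+1) = (-3*k**2 - 4*k + 3)/(k + 3)
s_(k+1) − s_k = 3*(-k**2 - 5*k - 2)/(k**2 + 5*k + 6)
(s_(k+1) − s_k) − t_k = 0

Valid: the claim telescopes to t_k.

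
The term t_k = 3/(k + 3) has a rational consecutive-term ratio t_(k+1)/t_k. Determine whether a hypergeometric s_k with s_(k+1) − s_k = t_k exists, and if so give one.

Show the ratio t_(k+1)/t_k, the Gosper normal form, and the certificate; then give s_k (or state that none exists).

not Gosper-summable; s_k does not exist

Step 1: r(k) = (k + 3)/(k + 4).
Take A(k)=k + 3, B(k)=k + 4, C(k)=1.
Solve (k + 3)·f(k+1) − (k + 3)·f(k) = 1.
d = 0 from the (1,1,0) case.
Put f(k) = c0: A·f(k+1) − B(k−1)·f(k) − C = -1; need -1 = 0 — inconsistent ⇒ no f, not summable.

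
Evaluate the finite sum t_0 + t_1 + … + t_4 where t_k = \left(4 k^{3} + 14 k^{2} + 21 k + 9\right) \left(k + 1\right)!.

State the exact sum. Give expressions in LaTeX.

t_(k+1)/t_k = (4*k**4 + 34*k**3 + 113*k**2 + 170*k + 96)/(4*k**3 + 14*k**2 + 21*k + 9).
So A=k + 2 and B=1, with C=k**3 + 7*k**2/2 + 21*k/4 + 9/4.
Set up (k + 2)·f(k+1) − (1)·f(k) − (k**3 + 7*k**2/2 + 21*k/4 + 9/4) = 0.
deg f ≤ 2 (via 1,0,3).
Coefficient equations give f(k) = (4*k**2 + 2*k - 3)/4.
Get s_k = R·t_k = (4*k**2 + 2*k - 3)*factorial(k + 1) with R(k) = B(k−1)f(k)/C(k) = (4*k**2 + 2*k - 3)/(4*k**3 + 14*k**2 + 21*k + 9).
Check: Δs_k = (4*k**3 + 14*k**2 + 21*k + 9)*factorial(k + 1). ✓
Σ_(k=0)^(4) t_k = s_(5) − s_(0) = 77040 − (-3) = 77043.

Σ = 77043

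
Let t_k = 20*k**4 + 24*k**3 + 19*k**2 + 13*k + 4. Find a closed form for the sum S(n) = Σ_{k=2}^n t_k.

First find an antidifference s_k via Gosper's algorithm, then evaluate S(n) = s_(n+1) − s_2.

Compute t_(k+1)/t_k: get (20*k**4 + 104*k**3 + 211*k**2 + 203*k + 80)/(20*k**4 + 24*k**3 + 19*k**2 + 13*k + 4).
Take A(k)=1, B(k)=1, C(k)=k**4 + 6*k**3/5 + 19*k**2/20 + 13*k/20 + 1/5.
Need (1)·f(k+1) − (1)·f(k) = k**4 + 6*k**3/5 + 19*k**2/20 + 13*k/20 + 1/5.
d = 5 from the (0,0,4) case.
A polynomial solution: f(k) = k**2*(4*k**3 - 4*k**2 + k + 3)/20.
R(k) = B(k−1)·f(k)/C(k) = k**2*(4*k**3 - 4*k**2 + k + 3)/(20*k**4 + 24*k**3 + 19*k**2 + 13*k + 4); s_k = R·t_k = k**2*(4*k**3 - 4*k**2 + k + 3).
Δs = 20*k**4 + 24*k**3 + 19*k**2 + 13*k + 4, as required.
Telescope: S(n) = s_(n+1) − s_(2) = 4*n**5 + 16*n**4 + 25*n**3 + 22*n**2 + 13*n + 4 − (84) = 4*n**5 + 16*n**4 + 25*n**3 + 22*n**2 + 13*n - 80.

S(n) = 4*n**5 + 16*n**4 + 25*n**3 + 22*n**2 + 13*n - 80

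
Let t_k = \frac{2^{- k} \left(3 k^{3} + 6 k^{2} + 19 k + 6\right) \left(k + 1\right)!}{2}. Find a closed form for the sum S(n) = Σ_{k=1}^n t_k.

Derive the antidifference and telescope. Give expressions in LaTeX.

S(n) = \frac{2^{- n} \left(- 14 \cdot 2^{n} + 3 n^{4} n! + 15 n^{3} n! + 31 n^{2} n! + 33 n n! + 14 n!\right)}{2}

Compute t_(k+1)/t_k: get (3*k**4 + 21*k**3 + 70*k**2 + 114*k + 68)/(2*(3*k**3 + 6*k**2 + 19*k + 6)).
Take A(k)=k/2 + 1, B(k)=1, C(k)=k**3 + 2*k**2 + 19*k/3 + 2.
Need (k/2 + 1)·f(k+1) − (1)·f(k) = k**3 + 2*k**2 + 19*k/3 + 2.
d = 2 from the (1,0,3) case.
Coefficient equations give f(k) = 2*(3*k**2 + 4)/3.
R(k) = B(k−1)·f(k)/C(k) = 2*(3*k**2 + 4)/(3*k**3 + 6*k**2 + 19*k + 6); s_k = R·t_k = (3*k**2 + 4)*factorial(k + 1)/2**k.
Check: Δs_k = (3*k**3 + 6*k**2 + 19*k + 6)*factorial(k + 1)/(2*2**k). ✓
Telescope: S(n) = s_(n+1) − s_(1) = 2**(-n - 1)*(3*n**2 + 6*n + 7)*factorial(n + 2) − (7) = (-14*2**n + 3*n**4*factorial(n) + 15*n**3*factorial(n) + 31*n**2*factorial(n) + 33*n*factorial(n) + 14*factorial(n))/(2*2**n).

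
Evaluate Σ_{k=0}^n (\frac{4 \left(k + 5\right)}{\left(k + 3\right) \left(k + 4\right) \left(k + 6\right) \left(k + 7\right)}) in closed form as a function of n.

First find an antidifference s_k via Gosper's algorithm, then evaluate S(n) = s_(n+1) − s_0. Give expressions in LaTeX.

The ratio is (k + 3)*(k + 6)**2/((k + 5)**2*(k + 8)).
Factor: A=k + 3; B=k + 8; C=k**2 + 10*k + 25.
Set up (k + 3)·f(k+1) − (k + 7)·f(k) − (k**2 + 10*k + 25) = 0.
Degrees (1,1,2) ⇒ d ≤ 4.
Solving with deg f ≤ 4: f(k) = k*(k + 4)*(k + 5)*(k + 9)/36.
Get s_k = R·t_k = k*(k + 9)/(9*(k**2 + 9*k + 18)) with R(k) = B(k−1)f(k)/C(k) = k*(k + 4)*(k + 7)*(k + 9)/(36*(k + 5)).
Verify: 4*(k + 5)/(k**4 + 20*k**3 + 145*k**2 + 450*k + 504) matches t_k.
Telescope: S(n) = s_(n+1) − s_(0) = (n**2 + 11*n + 10)/(9*(n**2 + 11*n + 28)) − (0) = (n**2 + 11*n + 10)/(9*(n**2 + 11*n + 28)).

S(n) = \frac{n^{2} + 11 n + 10}{9 \left(n^{2} + 11 n + 28\right)}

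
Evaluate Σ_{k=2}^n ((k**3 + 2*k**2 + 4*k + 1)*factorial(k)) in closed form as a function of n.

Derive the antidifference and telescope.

S(n) = n**3*factorial(n) + 3*n**2*factorial(n) + 4*n*factorial(n) + 2*factorial(n) - 10

t_(k+1)/t_k = (k**4 + 6*k**3 + 16*k**2 + 19*k + 8)/(k**3 + 2*k**2 + 4*k + 1).
Take A(k)=k + 1, B(k)=1, C(k)=k**3 + 2*k**2 + 4*k + 1.
Set up (k + 1)·f(k+1) − (1)·f(k) − (k**3 + 2*k**2 + 4*k + 1) = 0.
deg f ≤ 2 (via 1,0,3).
Coefficient equations give f(k) = k**2 + 1.
So s_k = (B(k−1)f/C)·t_k = ((k**2 + 1)/(k**3 + 2*k**2 + 4*k + 1))·t_k = (k**2 + 1)*factorial(k).
Check: Δs_k = (k**3 + 2*k**2 + 4*k + 1)*factorial(k). ✓
Telescope: S(n) = s_(n+1) − s_(2) = (n**2 + 2*n + 2)*factorial(n + 1) − (10) = n**3*factorial(n) + 3*n**2*factorial(n) + 4*n*factorial(n) + 2*factorial(n) - 10.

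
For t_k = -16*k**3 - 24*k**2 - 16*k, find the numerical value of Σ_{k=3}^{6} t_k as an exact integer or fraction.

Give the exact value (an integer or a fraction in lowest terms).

Σ = -9264

Compute t_(k+1)/t_k: get (2*k**3 + 9*k**2 + 14*k + 7)/(k*(2*k**2 + 3*k + 2)).
Take A(k)=1, B(k)=1, C(k)=k**3 + 3*k**2/2 + k.
Set up (1)·f(k+1) − (1)·f(k) − (k**3 + 3*k**2/2 + k) = 0.
Degrees (0,0,3) ⇒ d ≤ 4.
A polynomial solution: f(k) = k*(k - 1)*(k**2 + k + 1)/4.
Get s_k = R·t_k = 4*k*(1 - k**3) with R(k) = B(k−1)f(k)/C(k) = (k - 1)*(k**2 + k + 1)/(2*(2*k**2 + 3*k + 2)).
Verify: 8*k*(-2*k**2 - 3*k - 2) matches t_k.
Evaluate s at k=7 and k=3: -9576 and -312; difference -9264.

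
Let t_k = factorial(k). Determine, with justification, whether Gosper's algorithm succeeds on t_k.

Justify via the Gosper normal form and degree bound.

No. Not Gosper-summable.

Compute t_(k+1)/t_k: get k + 1.
Normal form (A,B,C) = (k + 1, 1, 1).
f must satisfy (k + 1)·f(k+1) − (1)·f(k) = 1.
From deg A=1, deg B=0, deg C=0: d=-1.
deg f ≤ -1 is impossible — no certificate.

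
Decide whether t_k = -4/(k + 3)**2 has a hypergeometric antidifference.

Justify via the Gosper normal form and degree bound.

No — key equation has no polynomial f.

Ratio r(k) = (k + 3)**2/(k + 4)**2.
Gosper form: A/B · C(k+1)/C(k) with A=k**2 + 6*k + 9, B=k**2 + 8*k + 16, C=1.
Key eq: (k**2 + 6*k + 9)·f(k+1) = (k**2 + 6*k + 9)·f(k) + (1).
deg f ≤ 0 (via 2,2,0).
Write f(k) = c0. Then LHS − RHS = -1, requiring -1 = 0: contradictory. No certificate.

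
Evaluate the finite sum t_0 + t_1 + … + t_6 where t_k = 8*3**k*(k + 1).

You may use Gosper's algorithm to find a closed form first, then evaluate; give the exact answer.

Step 1: r(k) = 3*(k + 2)/(k + 1).
A = 3, B = 1, C = k + 1.
Need (3)·f(k+1) − (1)·f(k) = k + 1.
From deg A=0, deg B=0, deg C=1: d=1.
Coefficient equations give f(k) = (2*k - 1)/4.
R(k) = B(k−1)·f(k)/C(k) = (2*k - 1)/(4*(k + 1)); s_k = R·t_k = 3**k*(4*k - 2).
Verify: 8*3**k*(k + 1) matches t_k.
Sum = s_(7) − s_(0); s_(7) = 56862, s_(0) = -2 ⇒ 56864.

Σ = 56864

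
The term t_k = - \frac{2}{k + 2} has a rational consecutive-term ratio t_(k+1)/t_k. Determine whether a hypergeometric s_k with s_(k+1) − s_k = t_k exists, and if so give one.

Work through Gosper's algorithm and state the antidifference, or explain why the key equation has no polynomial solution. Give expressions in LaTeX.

Ratio r(k) = (k + 2)/(k + 3).
A = k + 2, B = k + 3, C = 1.
Key eq: (k + 2)·f(k+1) = (k + 2)·f(k) + (1).
Bound: deg f ≤ 0.
f = c0 ⇒ A·f(k+1) − B(k−1)·f(k) − C = -1. The system {-1 = 0} is inconsistent; no antidifference.

none (Gosper's algorithm certifies no s_k)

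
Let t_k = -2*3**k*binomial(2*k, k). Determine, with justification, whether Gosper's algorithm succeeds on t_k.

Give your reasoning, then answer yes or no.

No. Not Gosper-summable.

r(k) = 6*(2*k + 1)/(k + 1) after simplifying.
Factor: A=12*k + 6; B=k + 1; C=1.
Set up (12*k + 6)·f(k+1) − (k)·f(k) − (1) = 0.
d = -1 from the (1,1,0) case.
Negative degree bound (-1): no f exists, t_k not Gosper-summable.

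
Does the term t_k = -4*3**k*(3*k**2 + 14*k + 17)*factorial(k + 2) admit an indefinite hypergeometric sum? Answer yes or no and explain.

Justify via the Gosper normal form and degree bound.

Compute t_(k+1)/t_k: get 3*(3*k**3 + 29*k**2 + 94*k + 102)/(3*k**2 + 14*k + 17).
Factor: A=3*k + 9; B=1; C=k**2 + 14*k/3 + 17/3.
Key eq: (3*k + 9)·f(k+1) = (1)·f(k) + (k**2 + 14*k/3 + 17/3).
Bound: deg f ≤ 1.
Match coefficients ⇒ f(k) = (k + 1)/3.
R(k) = B(k−1)·f(k)/C(k) = (k + 1)/(3*k**2 + 14*k + 17); s_k = R·t_k = -4*3**k*(k + 1)*factorial(k + 2).
s_(k+1) − s_k = -4*3**k*(3*k**2 + 14*k + 17)*factorial(k + 2) = t_k.

Yes. s_k = -4*3**k*(k + 1)*factorial(k + 2).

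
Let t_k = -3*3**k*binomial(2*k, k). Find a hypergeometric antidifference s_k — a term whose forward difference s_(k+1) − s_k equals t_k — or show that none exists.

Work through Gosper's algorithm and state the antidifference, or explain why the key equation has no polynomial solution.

not Gosper-summable; s_k does not exist

Step 1: r(k) = 6*(2*k + 1)/(k + 1).
A = 12*k + 6, B = k + 1, C = 1.
Solve (12*k + 6)·f(k+1) − (k)·f(k) = 1.
d = -1 from the (1,1,0) case.
deg f ≤ -1 is impossible — no certificate.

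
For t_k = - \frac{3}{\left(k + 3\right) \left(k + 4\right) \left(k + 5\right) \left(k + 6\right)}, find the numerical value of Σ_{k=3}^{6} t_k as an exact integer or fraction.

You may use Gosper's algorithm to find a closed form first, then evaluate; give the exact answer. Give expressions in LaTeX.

Ratio r(k) = (k + 3)/(k + 7).
Normal form (A,B,C) = (k + 3, k + 7, 1).
f must satisfy (k + 3)·f(k+1) − (k + 6)·f(k) = 1.
deg f ≤ 3 (via 1,1,0).
Solve for f: f(k) = k*(k**2 + 12*k + 47)/180 (degree 3 ≤ 3).
Certificate R = B(k−1)f/C = k*(k + 6)*(k**2 + 12*k + 47)/180 gives s_k = k*(-k**2 - 12*k - 47)/(60*(k + 3)*(k + 4)*(k + 5)).
s_(k+1) − s_k = -3/(k**4 + 18*k**3 + 119*k**2 + 342*k + 360) = t_k.
Evaluate s at k=7 and k=3: -7/440 and -23/1680; difference -41/18480.

Σ = -41/18480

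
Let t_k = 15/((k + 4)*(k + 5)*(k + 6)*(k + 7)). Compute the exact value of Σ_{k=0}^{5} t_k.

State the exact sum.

Step 1: r(k) = (k + 4)/(k + 8).
A = k + 4, B = k + 8, C = 1.
Key eq: (k + 4)·f(k+1) = (k + 7)·f(k) + (1).
deg f ≤ 3 (via 1,1,0).
Solving with deg f ≤ 3: f(k) = k*(k**2 + 15*k + 74)/360.
R(k) = B(k−1)·f(k)/C(k) = k*(k + 7)*(k**2 + 15*k + 74)/360; s_k = R·t_k = k*(k**2 + 15*k + 74)/(24*(k + 4)*(k + 5)*(k + 6)).
Check: Δs_k = 15/(k**4 + 22*k**3 + 179*k**2 + 638*k + 840). ✓
Evaluate s at k=6 and k=0: 5/132 and 0; difference 5/132.

Σ = 5/132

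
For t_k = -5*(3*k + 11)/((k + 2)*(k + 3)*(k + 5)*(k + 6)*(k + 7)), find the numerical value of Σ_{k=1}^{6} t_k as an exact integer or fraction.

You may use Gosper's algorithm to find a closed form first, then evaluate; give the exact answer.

Compute t_(k+1)/t_k: get (k + 2)*(k + 5)*(3*k + 14)/((k + 4)*(k + 8)*(3*k + 11)).
Normal form (A,B,C) = (k + 2, k + 8, k**2 + 23*k/3 + 44/3).
Solve (k + 2)·f(k+1) − (k + 7)·f(k) = k**2 + 23*k/3 + 44/3.
deg f ≤ 5 (via 1,1,2).
Match coefficients ⇒ f(k) = k*(k + 3)*(k + 4)*(k**2 + 13*k + 52)/180.
R(k) = B(k−1)·f(k)/C(k) = k*(k + 3)*(k + 7)*(k**2 + 13*k + 52)/(60*(3*k + 11)); s_k = R·t_k = k*(-k**2 - 13*k - 52)/(12*(k**3 + 13*k**2 + 52*k + 60)).
Verify: 5*(-3*k - 11)/(k**5 + 23*k**4 + 203*k**3 + 853*k**2 + 1692*k + 1260) matches t_k.
Sum = s_(7) − s_(1); s_(7) = -28/351, s_(1) = -11/252 ⇒ -355/9828.

Σ = -355/9828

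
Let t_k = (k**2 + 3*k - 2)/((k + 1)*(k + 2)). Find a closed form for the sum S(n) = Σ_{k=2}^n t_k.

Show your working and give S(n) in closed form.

S(n) = (3*n**2 - n - 2)/(3*(n + 2))

Step 1: r(k) = (k + 1)*(3*k + (k + 1)**2 + 1)/((k + 3)*(k**2 + 3*k - 2)).
So A=k + 1 and B=k + 3, with C=k**2 + 3*k - 2.
Need (k + 1)·f(k+1) − (k + 2)·f(k) = k**2 + 3*k - 2.
Bound: deg f ≤ 2.
Solving with deg f ≤ 2: f(k) = k*(k - 3).
Then R = B(k−1)f/C = k*(k - 3)*(k + 2)/(k**2 + 3*k - 2), so s_k = R(k)·t_k = k*(k - 3)/(k + 1).
Δs = (k**2 + 3*k - 2)/(k**2 + 3*k + 2), as required.
Σ_(k=2)^n t_k = s_(n+1) − s_(2) = ((n**2 - n - 2)/(n + 2)) − (-2/3), i.e. (3*n**2 - n - 2)/(3*(n + 2)).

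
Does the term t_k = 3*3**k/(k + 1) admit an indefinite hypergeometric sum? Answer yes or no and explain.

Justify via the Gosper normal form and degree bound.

The ratio is 3*(k + 1)/(k + 2).
Take A(k)=3*k + 3, B(k)=k + 2, C(k)=1.
Need (3*k + 3)·f(k+1) − (k + 1)·f(k) = 1.
From deg A=1, deg B=1, deg C=0: d=-1.
deg f ≤ -1 is impossible — no certificate.

No; the degree bound rules out any f.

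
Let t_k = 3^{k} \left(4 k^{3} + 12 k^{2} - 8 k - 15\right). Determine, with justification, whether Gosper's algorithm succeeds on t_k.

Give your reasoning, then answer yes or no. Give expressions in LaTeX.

Compute t_(k+1)/t_k: get 3*(4*k**3 + 24*k**2 + 28*k - 7)/(4*k**3 + 12*k**2 - 8*k - 15).
Normal form (A,B,C) = (3, 1, k**3 + 3*k**2 - 2*k - 15/4).
Need (3)·f(k+1) − (1)·f(k) = k**3 + 3*k**2 - 2*k - 15/4.
deg f ≤ 3 (via 0,0,3).
Solving with deg f ≤ 3: f(k) = k*(2*k**2 - 3*k - 4)/4.
So s_k = (B(k−1)f/C)·t_k = (k*(2*k**2 - 3*k - 4)/(4*k**3 + 12*k**2 - 8*k - 15))·t_k = 3**k*k*(2*k**2 - 3*k - 4).
Δs = 3**k*(4*k**3 + 12*k**2 - 8*k - 15), as required.

Yes. s_k = 3^{k} k \left(2 k^{2} - 3 k - 4\right).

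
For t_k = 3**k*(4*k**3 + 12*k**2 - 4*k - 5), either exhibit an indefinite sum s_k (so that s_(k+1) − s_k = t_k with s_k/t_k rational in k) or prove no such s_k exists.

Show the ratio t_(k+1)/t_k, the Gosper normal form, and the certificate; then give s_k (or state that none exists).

The ratio is 3*(4*k**3 + 24*k**2 + 32*k + 7)/(4*k**3 + 12*k**2 - 4*k - 5).
So A=3 and B=1, with C=k**3 + 3*k**2 - k - 5/4.
Need (3)·f(k+1) − (1)·f(k) = k**3 + 3*k**2 - k - 5/4.
From deg A=0, deg B=0, deg C=3: d=3.
Match coefficients ⇒ f(k) = (2*k**3 - 3*k**2 - 2*k + 2)/4.
Then R = B(k−1)f/C = (2*k**3 - 3*k**2 - 2*k + 2)/(4*k**3 + 12*k**2 - 4*k - 5), so s_k = R(k)·t_k = 3**k*(2*k**3 - 3*k**2 - 2*k + 2).
s_(k+1) − s_k = 3**k*(4*k**3 + 12*k**2 - 4*k - 5) = t_k.

s_k = 3**k*(2*k**3 - 3*k**2 - 2*k + 2)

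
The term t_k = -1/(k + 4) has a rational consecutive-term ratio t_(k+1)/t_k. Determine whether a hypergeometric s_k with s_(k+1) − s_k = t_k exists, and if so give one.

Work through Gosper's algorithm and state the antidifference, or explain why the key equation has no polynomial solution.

not Gosper-summable; s_k does not exist

r(k) = (k + 4)/(k + 5) after simplifying.
Take A(k)=k + 4, B(k)=k + 5, C(k)=1.
f must satisfy (k + 4)·f(k+1) − (k + 4)·f(k) = 1.
Bound: deg f ≤ 0.
Put f(k) = c0: A·f(k+1) − B(k−1)·f(k) − C = -1; need -1 = 0 — inconsistent ⇒ no f, not summable.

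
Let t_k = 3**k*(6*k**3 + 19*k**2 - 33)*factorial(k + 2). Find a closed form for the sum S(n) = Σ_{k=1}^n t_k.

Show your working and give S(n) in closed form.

S(n) = 6*3**n*n**2*factorial(n + 3) + 3*3**n*n*factorial(n + 3) - 12*3**n*factorial(n + 3) + 72

t_(k+1)/t_k = 3*(k + 3)*(6*(k + 1)**3 + 19*(k + 1)**2 - 33)/(6*k**3 + 19*k**2 - 33).
So A=3*k + 9 and B=1, with C=k**3 + 19*k**2/6 - 11/2.
Key eq: (3*k + 9)·f(k+1) = (1)·f(k) + (k**3 + 19*k**2/6 - 11/2).
Bound: deg f ≤ 2.
A polynomial solution: f(k) = (2*k**2 - 3*k - 3)/6.
Get s_k = R·t_k = 3**k*(2*k**2 - 3*k - 3)*factorial(k + 2) with R(k) = B(k−1)f(k)/C(k) = (2*k**2 - 3*k - 3)/(6*k**3 + 19*k**2 - 33).
Δs = 3**k*(6*k**3 + 19*k**2 - 33)*factorial(k + 2), as required.
Telescope: S(n) = s_(n+1) − s_(1) = 3**(n + 1)*(2*n**2 + n - 4)*factorial(n + 3) − (-72) = 6*3**n*n**2*factorial(n + 3) + 3*3**n*n*factorial(n + 3) - 12*3**n*factorial(n + 3) + 72.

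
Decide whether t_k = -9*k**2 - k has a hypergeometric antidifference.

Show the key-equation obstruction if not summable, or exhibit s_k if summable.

Yes. s_k = k*(-3*k**2 + 4*k - 1).

Compute t_(k+1)/t_k: get (k + 9*(k + 1)**2 + 1)/(k*(9*k + 1)).
A = 1, B = 1, C = k**2 + k/9.
Key eq: (1)·f(k+1) = (1)·f(k) + (k**2 + k/9).
Bound: deg f ≤ 3.
Coefficient equations give f(k) = k*(k - 1)*(3*k - 1)/9.
So s_k = (B(k−1)f/C)·t_k = ((k - 1)*(3*k - 1)/(9*k + 1))·t_k = k*(-3*k**2 + 4*k - 1).
Check: Δs_k = k*(-9*k - 1). ✓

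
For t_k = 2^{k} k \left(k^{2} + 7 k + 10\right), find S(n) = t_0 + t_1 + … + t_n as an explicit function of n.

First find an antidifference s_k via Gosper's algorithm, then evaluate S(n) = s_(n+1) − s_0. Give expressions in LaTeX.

S(n) = 2 \cdot 2^{n} n^{3} + 8 \cdot 2^{n} n^{2} + 10 \cdot 2^{n} n - 4 \cdot 2^{n} + 4

The ratio is 2*(k + 1)*(7*k + (k + 1)**2 + 17)/(k*(k**2 + 7*k + 10)).
Factor: A=2; B=1; C=k**3 + 7*k**2 + 10*k.
Key eq: (2)·f(k+1) = (1)·f(k) + (k**3 + 7*k**2 + 10*k).
deg f ≤ 3 (via 0,0,3).
Coefficient equations give f(k) = k**3 + k**2 - 4.
R(k) = B(k−1)·f(k)/C(k) = (k**3 + k**2 - 4)/(k*(k + 2)*(k + 5)); s_k = R·t_k = 2**k*(k**3 + k**2 - 4).
s_(k+1) − s_k = 2**k*k*(k**2 + 7*k + 10) = t_k.
Evaluate: s_(n+1) = 2**(n + 1)*(n**3 + 4*n**2 + 5*n - 2); subtract s_(0) = -4 ⇒ S(n) = 2*2**n*n**3 + 8*2**n*n**2 + 10*2**n*n - 4*2**n + 4.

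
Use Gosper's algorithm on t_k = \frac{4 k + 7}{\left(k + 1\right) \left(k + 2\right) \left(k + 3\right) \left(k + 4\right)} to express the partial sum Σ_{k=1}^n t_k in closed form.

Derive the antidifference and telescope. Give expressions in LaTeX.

t_(k+1)/t_k = (k + 1)*(4*k + 11)/((k + 5)*(4*k + 7)).
Take A(k)=k + 1, B(k)=k + 5, C(k)=k + 7/4.
Set up (k + 1)·f(k+1) − (k + 4)·f(k) − (k + 7/4) = 0.
d = 3 from the (1,1,1) case.
Solve for f: f(k) = k*(k**2 + 6*k + 7)/8 (degree 3 ≤ 3).
Get s_k = R·t_k = k*(k**2 + 6*k + 7)/(2*(k + 1)*(k + 2)*(k + 3)) with R(k) = B(k−1)f(k)/C(k) = k*(k + 4)*(k**2 + 6*k + 7)/(2*(4*k + 7)).
Verify: (4*k + 7)/(k**4 + 10*k**3 + 35*k**2 + 50*k + 24) matches t_k.
Evaluate: s_(n+1) = (n**3 + 9*n**2 + 22*n + 14)/(2*(n**3 + 9*n**2 + 26*n + 24)); subtract s_(1) = 7/24 ⇒ S(n) = n*(5*n**2 + 45*n + 82)/(24*(n**3 + 9*n**2 + 26*n + 24)).

S(n) = \frac{n \left(5 n^{2} + 45 n + 82\right)}{24 \left(n^{3} + 9 n^{2} + 26 n + 24\right)}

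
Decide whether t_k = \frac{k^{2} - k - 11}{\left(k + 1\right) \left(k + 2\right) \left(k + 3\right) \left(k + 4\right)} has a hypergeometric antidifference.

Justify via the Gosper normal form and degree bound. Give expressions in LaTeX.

Yes. s_k = \frac{k \left(- k^{2} - 8 k - 13\right)}{2 \left(k + 1\right) \left(k + 2\right) \left(k + 3\right)}.

The ratio is (k + 1)*(k - (k + 1)**2 + 12)/((k + 5)*(-k**2 + k + 11)).
So A=k + 1 and B=k + 5, with C=k**2 - k - 11.
f must satisfy (k + 1)·f(k+1) − (k + 4)·f(k) = k**2 - k - 11.
d = 3 from the (1,1,2) case.
Coefficient equations give f(k) = -k*(k**2 + 8*k + 13)/2.
So s_k = (B(k−1)f/C)·t_k = (-k*(k + 4)*(k**2 + 8*k + 13)/(2*(k**2 - k - 11)))·t_k = k*(-k**2 - 8*k - 13)/(2*(k + 1)*(k + 2)*(k + 3)).
s_(k+1) − s_k = (k**2 - k - 11)/(k**4 + 10*k**3 + 35*k**2 + 50*k + 24) = t_k.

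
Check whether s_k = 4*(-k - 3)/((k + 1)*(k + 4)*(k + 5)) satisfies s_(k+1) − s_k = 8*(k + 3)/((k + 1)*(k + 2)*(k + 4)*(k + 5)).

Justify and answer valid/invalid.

Invalid: residual 8*(-3*k - 8)/(k**5 + 18*k**4 + 121*k**3 + 372*k**2 + 508*k + 240) ≠ 0.

s_(k+1) = 4*(-k - 4)/((k + 2)*(k + 5)*(k + 6))
s_(k+1) − s_k = 8*(k**2 + 6*k + 10)/(k**5 + 18*k**4 + 121*k**3 + 372*k**2 + 508*k + 240)
(s_(k+1) − s_k) − t_k = 8*(-3*k - 8)/(k**5 + 18*k**4 + 121*k**3 + 372*k**2 + 508*k + 240)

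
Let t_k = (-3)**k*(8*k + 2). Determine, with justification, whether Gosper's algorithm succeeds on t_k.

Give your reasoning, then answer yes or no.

Yes. s_k = (-3)**k*(1 - 2*k).

The ratio is 3*(-4*k - 5)/(4*k + 1).
So A=-3 and B=1, with C=k + 1/4.
Solve (-3)·f(k+1) − (1)·f(k) = k + 1/4.
Degrees (0,0,1) ⇒ d ≤ 1.
Solving with deg f ≤ 1: f(k) = -(2*k - 1)/8.
Then R = B(k−1)f/C = -(2*k - 1)/(2*(4*k + 1)), so s_k = R(k)·t_k = (-3)**k*(1 - 2*k).
Verify: (-3)**k*(8*k + 2) matches t_k.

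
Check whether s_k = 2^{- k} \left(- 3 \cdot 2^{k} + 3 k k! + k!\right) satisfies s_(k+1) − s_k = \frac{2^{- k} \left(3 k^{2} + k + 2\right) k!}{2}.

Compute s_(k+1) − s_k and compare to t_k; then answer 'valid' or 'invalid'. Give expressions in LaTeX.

s_(k+1) = (-6*2**k + 3*k**2*factorial(k) + 7*k*factorial(k) + 4*factorial(k))/(2*2**k)
s_(k+1) − s_k = (3*k**2 + k + 2)*factorial(k)/(2*2**k)
(s_(k+1) − s_k) − t_k = 0

Valid — Δs_k = t_k.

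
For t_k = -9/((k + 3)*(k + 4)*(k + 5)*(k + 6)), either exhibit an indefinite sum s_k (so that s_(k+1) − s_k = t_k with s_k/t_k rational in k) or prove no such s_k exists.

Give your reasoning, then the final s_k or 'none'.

Ratio r(k) = (k + 3)/(k + 7).
Factor: A=k + 3; B=k + 7; C=1.
Key eq: (k + 3)·f(k+1) = (k + 6)·f(k) + (1).
Degrees (1,1,0) ⇒ d ≤ 3.
A polynomial solution: f(k) = k*(k**2 + 12*k + 47)/180.
So s_k = (B(k−1)f/C)·t_k = (k*(k + 6)*(k**2 + 12*k + 47)/180)·t_k = k*(-k**2 - 12*k - 47)/(20*(k + 3)*(k + 4)*(k + 5)).
Verify: -9/(k**4 + 18*k**3 + 119*k**2 + 342*k + 360) matches t_k.

s_k = k*(-k**2 - 12*k - 47)/(20*(k + 3)*(k + 4)*(k + 5))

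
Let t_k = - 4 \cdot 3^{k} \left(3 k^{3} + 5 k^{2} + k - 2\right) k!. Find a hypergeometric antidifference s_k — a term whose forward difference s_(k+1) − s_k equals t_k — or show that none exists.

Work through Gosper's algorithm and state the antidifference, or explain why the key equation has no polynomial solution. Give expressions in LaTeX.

Compute t_(k+1)/t_k: get 3*(3*k**4 + 17*k**3 + 34*k**2 + 27*k + 7)/(3*k**3 + 5*k**2 + k - 2).
A = 3*k + 3, B = 1, C = k**3 + 5*k**2/3 + k/3 - 2/3.
Need (3*k + 3)·f(k+1) − (1)·f(k) = k**3 + 5*k**2/3 + k/3 - 2/3.
From deg A=1, deg B=0, deg C=3: d=2.
Coefficient equations give f(k) = (k**2 - k - 1)/3.
Then R = B(k−1)f/C = (k**2 - k - 1)/(3*k**3 + 5*k**2 + k - 2), so s_k = R(k)·t_k = 4*3**k*(-k**2 + k + 1)*factorial(k).
Δs = -4*3**k*(3*k**3 + 5*k**2 + k - 2)*factorial(k), as required.

s_k = 4 \cdot 3^{k} \left(- k^{2} + k + 1\right) k!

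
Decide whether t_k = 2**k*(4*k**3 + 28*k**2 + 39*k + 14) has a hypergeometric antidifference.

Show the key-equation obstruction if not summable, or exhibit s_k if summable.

Yes. s_k = 2**k*k*(4*k**2 + 4*k - 1).

r(k) = 2*(4*k**3 + 40*k**2 + 107*k + 85)/(4*k**3 + 28*k**2 + 39*k + 14) after simplifying.
A = 2, B = 1, C = k**3 + 7*k**2 + 39*k/4 + 7/2.
Solve (2)·f(k+1) − (1)·f(k) = k**3 + 7*k**2 + 39*k/4 + 7/2.
d = 3 from the (0,0,3) case.
Solve for f: f(k) = k*(4*k**2 + 4*k - 1)/4 (degree 3 ≤ 3).
Get s_k = R·t_k = 2**k*k*(4*k**2 + 4*k - 1) with R(k) = B(k−1)f(k)/C(k) = k*(4*k**2 + 4*k - 1)/(4*k**3 + 28*k**2 + 39*k + 14).
Check: Δs_k = 2**k*(4*k**3 + 28*k**2 + 39*k + 14). ✓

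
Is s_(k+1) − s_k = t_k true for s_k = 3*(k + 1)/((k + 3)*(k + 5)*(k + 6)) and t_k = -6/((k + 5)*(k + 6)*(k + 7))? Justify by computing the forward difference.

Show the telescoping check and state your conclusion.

Invalid: residual 6*(3*k + 13)/(k**5 + 25*k**4 + 245*k**3 + 1175*k**2 + 2754*k + 2520) ≠ 0.

s_(k+1) = 3*(k + 2)/((k + 4)*(k + 6)*(k + 7))
s_(k+1) − s_k = 6*(-k**2 - 4*k + 1)/(k**5 + 25*k**4 + 245*k**3 + 1175*k**2 + 2754*k + 2520)
(s_(k+1) − s_k) − t_k = 6*(3*k + 13)/(k**5 + 25*k**4 + 245*k**3 + 1175*k**2 + 2754*k + 2520)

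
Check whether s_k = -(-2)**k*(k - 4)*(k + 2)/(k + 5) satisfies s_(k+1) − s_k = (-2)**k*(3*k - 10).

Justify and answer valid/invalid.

s_(k+1) = (-2)**(k + 1)*(9 - k**2)/(k + 6)
s_(k+1) − s_k = (-2)**k*(3*k**3 + 14*k**2 - 38*k - 138)/(k**2 + 11*k + 30)
(s_(k+1) − s_k) − t_k = 9*(-2)**k*(-k**2 - 2*k + 18)/(k**2 + 11*k + 30)

Invalid: residual 9*(-2)**k*(-k**2 - 2*k + 18)/(k**2 + 11*k + 30) ≠ 0.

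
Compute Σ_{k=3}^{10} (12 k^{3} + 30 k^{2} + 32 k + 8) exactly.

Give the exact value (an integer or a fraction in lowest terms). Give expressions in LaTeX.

Σ = 49320

t_(k+1)/t_k = (6*k**3 + 33*k**2 + 64*k + 41)/(6*k**3 + 15*k**2 + 16*k + 4).
A = 1, B = 1, C = k**3 + 5*k**2/2 + 8*k/3 + 2/3.
Need (1)·f(k+1) − (1)·f(k) = k**3 + 5*k**2/2 + 8*k/3 + 2/3.
deg f ≤ 4 (via 0,0,3).
Solving with deg f ≤ 4: f(k) = k*(3*k**3 + 4*k**2 + 4*k - 3)/12.
R(k) = B(k−1)·f(k)/C(k) = k*(3*k**3 + 4*k**2 + 4*k - 3)/(2*(6*k**3 + 15*k**2 + 16*k + 4)); s_k = R·t_k = k*(3*k**3 + 4*k**2 + 4*k - 3).
Δs = 12*k**3 + 30*k**2 + 32*k + 8, as required.
Σ_(k=3)^(10) t_k = s_(11) − s_(3) = 49698 − (378) = 49320.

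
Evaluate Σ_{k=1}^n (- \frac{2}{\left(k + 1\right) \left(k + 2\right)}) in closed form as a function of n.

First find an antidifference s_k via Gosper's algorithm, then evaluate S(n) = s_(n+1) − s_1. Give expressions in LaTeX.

S(n) = - \frac{n}{n + 2}

The ratio is (k + 1)/(k + 3).
So A=k + 1 and B=k + 3, with C=1.
f must satisfy (k + 1)·f(k+1) − (k + 2)·f(k) = 1.
Degrees (1,1,0) ⇒ d ≤ 1.
A polynomial solution: f(k) = k.
Certificate R = B(k−1)f/C = k*(k + 2) gives s_k = -2*k/(k + 1).
Check: Δs_k = -2/(k**2 + 3*k + 2). ✓
s_(n+1) = 2*(-n - 1)/(n + 2) and s_(1) = -1, so S(n) = -n/(n + 2).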